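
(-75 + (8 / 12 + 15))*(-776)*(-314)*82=-3556519744 / 3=-1185506581.33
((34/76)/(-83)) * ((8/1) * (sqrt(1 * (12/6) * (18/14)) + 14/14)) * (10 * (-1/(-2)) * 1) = -1020 * sqrt(14)/11039- 340/1577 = -0.56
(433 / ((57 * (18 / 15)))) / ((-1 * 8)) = -2165 / 2736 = -0.79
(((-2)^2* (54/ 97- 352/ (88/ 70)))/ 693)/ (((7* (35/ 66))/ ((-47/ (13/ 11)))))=112110416/ 6487845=17.28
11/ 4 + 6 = 35/ 4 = 8.75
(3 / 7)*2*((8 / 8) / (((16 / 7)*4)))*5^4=1875 / 32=58.59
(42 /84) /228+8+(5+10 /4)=7069 /456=15.50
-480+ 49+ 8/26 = -5599/13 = -430.69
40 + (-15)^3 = -3335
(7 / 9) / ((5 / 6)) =14 / 15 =0.93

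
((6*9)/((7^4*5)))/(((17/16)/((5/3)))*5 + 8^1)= 864/2148895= 0.00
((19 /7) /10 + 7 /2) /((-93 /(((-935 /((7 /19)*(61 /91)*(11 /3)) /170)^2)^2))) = -3316389390171 /60090949940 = -55.19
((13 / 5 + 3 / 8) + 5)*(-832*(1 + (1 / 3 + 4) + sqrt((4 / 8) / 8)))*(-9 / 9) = 555698 / 15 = 37046.53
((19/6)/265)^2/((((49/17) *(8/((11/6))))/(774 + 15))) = 17754341/1982030400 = 0.01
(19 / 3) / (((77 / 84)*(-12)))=-19 / 33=-0.58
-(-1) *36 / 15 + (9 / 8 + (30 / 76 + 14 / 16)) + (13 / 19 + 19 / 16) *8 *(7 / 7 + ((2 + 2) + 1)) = 17981 / 190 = 94.64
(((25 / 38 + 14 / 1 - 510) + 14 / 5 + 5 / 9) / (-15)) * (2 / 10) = 841297 / 128250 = 6.56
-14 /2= -7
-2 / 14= -1 / 7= -0.14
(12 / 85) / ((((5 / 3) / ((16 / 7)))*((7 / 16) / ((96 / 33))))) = 294912 / 229075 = 1.29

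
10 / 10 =1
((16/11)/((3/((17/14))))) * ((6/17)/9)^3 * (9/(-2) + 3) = -32/600831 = -0.00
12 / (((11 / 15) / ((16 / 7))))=2880 / 77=37.40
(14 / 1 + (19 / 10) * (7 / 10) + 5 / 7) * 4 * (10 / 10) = 11231 / 175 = 64.18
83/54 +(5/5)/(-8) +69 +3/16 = 30499/432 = 70.60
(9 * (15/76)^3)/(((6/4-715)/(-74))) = 1123875/156604688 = 0.01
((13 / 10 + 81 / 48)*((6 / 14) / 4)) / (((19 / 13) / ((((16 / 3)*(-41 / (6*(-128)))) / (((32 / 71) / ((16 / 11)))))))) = 9044477 / 44943360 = 0.20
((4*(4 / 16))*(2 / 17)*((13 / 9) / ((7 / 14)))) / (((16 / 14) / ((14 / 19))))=637 / 2907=0.22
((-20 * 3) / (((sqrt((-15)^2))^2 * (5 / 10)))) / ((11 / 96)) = -256 / 55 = -4.65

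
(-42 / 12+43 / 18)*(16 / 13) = -1.37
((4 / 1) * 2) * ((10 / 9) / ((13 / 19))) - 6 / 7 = 9938 / 819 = 12.13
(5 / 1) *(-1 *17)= -85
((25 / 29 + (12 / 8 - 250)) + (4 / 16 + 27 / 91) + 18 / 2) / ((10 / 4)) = -2513291 / 26390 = -95.24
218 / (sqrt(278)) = 109 * sqrt(278) / 139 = 13.07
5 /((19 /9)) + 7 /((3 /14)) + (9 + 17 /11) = 45.58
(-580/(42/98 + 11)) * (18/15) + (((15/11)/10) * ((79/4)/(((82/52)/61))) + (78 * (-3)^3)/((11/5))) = -8244213/9020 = -913.99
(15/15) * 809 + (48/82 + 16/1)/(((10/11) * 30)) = 809.61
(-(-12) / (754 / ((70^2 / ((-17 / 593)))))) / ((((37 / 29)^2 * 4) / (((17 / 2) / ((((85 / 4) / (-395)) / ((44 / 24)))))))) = 36613272850 / 302549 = 121016.01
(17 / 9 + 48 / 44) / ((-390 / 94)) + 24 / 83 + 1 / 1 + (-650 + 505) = -46284167 / 320463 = -144.43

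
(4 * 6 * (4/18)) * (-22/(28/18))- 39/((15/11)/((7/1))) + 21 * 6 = -5237/35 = -149.63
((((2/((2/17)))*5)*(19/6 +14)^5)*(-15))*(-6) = 4926914815775/432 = 11404895406.89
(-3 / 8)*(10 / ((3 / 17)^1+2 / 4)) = -255 / 46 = -5.54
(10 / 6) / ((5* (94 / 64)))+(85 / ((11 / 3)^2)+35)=708872 / 17061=41.55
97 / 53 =1.83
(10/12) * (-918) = -765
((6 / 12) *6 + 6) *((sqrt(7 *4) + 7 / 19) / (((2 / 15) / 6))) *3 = 8505 / 19 + 2430 *sqrt(7) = 6876.81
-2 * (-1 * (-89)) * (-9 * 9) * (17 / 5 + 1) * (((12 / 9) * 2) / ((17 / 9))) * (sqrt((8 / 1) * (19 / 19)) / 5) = 15225408 * sqrt(2) / 425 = 50663.48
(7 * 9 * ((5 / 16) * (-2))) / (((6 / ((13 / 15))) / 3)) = -273 / 16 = -17.06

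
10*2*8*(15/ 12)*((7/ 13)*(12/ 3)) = 430.77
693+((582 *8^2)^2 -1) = 1387414196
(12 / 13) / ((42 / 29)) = 58 / 91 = 0.64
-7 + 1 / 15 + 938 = 13966 / 15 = 931.07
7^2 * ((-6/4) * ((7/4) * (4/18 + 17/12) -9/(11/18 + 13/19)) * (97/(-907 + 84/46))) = -28452784087/885390432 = -32.14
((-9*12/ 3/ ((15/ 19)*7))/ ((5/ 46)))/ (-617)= 10488/ 107975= 0.10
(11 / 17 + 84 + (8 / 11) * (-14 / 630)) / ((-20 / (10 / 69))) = -712169 / 1161270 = -0.61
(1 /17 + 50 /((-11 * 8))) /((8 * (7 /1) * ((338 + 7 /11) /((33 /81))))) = -1397 /127663200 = -0.00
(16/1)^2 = 256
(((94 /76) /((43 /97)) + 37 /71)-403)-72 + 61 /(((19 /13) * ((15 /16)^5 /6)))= -3697101953059 /29366043750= -125.90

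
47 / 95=0.49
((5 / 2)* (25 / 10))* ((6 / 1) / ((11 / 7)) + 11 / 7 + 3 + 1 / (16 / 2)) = 131125 / 2464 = 53.22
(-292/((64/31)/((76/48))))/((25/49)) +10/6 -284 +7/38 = -65762207/91200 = -721.08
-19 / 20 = -0.95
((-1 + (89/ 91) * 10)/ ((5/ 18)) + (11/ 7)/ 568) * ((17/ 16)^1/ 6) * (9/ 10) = 416654241/ 82700800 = 5.04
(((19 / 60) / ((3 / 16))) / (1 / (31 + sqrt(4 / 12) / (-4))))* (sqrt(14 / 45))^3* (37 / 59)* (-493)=4852106* sqrt(70)* (-372 + sqrt(3)) / 5376375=-2795.80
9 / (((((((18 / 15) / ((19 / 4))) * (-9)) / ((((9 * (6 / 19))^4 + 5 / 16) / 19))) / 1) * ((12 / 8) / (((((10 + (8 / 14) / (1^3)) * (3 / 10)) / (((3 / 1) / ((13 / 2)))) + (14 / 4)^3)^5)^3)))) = -312772551220823920361898474090773574387064768808184255096533494217523 / 1214777679634326578799627468800000000000000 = -257473080436393087624126400.00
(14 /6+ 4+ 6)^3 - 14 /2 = 50464 /27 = 1869.04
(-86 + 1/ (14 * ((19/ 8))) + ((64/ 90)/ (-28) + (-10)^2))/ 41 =11974/ 35055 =0.34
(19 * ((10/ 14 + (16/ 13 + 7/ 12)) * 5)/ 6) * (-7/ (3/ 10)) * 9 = -1311475/ 156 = -8406.89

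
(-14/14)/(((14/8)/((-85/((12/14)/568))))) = 96560/3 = 32186.67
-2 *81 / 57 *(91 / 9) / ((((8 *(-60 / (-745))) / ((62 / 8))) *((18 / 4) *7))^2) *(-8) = 277357093 / 8273664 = 33.52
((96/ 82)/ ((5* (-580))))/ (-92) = 3/ 683675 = 0.00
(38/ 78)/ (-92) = -19/ 3588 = -0.01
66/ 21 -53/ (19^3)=150527/ 48013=3.14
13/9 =1.44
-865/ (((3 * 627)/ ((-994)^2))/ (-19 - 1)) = 17093022800/ 1881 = 9087199.79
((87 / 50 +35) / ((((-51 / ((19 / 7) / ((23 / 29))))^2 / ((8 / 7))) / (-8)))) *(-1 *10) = 35693762368 / 2359718235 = 15.13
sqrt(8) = 2 * sqrt(2) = 2.83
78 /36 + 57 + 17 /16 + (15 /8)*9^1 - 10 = 3221 /48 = 67.10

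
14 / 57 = 0.25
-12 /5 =-2.40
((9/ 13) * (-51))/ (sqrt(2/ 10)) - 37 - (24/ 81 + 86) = -3329/ 27 - 459 * sqrt(5)/ 13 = -202.25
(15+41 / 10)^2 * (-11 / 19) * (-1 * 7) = 2809037 / 1900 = 1478.44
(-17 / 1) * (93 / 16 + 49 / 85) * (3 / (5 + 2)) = -26067 / 560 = -46.55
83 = 83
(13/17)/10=13/170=0.08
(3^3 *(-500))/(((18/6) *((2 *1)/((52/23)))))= -117000/23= -5086.96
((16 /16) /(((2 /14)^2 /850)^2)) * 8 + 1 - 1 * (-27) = 13877780028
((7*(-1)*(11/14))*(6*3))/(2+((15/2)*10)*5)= -99/377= -0.26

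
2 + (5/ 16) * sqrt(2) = 5 * sqrt(2)/ 16 + 2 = 2.44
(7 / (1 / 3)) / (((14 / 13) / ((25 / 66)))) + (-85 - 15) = -4075 / 44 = -92.61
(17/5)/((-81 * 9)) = -17/3645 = -0.00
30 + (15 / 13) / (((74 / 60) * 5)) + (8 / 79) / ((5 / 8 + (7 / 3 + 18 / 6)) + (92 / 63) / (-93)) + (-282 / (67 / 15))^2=190819908755940444 / 47513171646473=4016.15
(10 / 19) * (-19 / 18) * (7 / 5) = -0.78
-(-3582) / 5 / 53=3582 / 265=13.52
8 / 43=0.19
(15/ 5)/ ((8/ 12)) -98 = -187/ 2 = -93.50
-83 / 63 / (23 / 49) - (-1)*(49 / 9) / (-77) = -728 / 253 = -2.88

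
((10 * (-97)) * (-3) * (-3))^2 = 76212900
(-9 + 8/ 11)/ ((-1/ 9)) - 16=643/ 11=58.45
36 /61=0.59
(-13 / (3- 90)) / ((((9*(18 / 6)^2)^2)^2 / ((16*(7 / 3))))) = 1456 / 11235194181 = 0.00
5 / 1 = 5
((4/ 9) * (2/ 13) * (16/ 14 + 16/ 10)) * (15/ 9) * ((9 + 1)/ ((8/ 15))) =1600/ 273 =5.86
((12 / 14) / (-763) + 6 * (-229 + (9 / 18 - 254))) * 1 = -15462201 / 5341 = -2895.00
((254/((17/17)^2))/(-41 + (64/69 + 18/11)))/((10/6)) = -578358/145865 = -3.97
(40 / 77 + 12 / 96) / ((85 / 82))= 16277 / 26180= 0.62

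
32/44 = 8/11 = 0.73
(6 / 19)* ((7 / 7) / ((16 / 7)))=21 / 152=0.14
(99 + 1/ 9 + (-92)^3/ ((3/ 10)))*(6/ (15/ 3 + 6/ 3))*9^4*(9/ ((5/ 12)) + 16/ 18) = -11489071578336/ 35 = -328259187952.46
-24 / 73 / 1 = -24 / 73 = -0.33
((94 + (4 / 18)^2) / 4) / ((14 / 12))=3809 / 189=20.15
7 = 7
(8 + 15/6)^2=110.25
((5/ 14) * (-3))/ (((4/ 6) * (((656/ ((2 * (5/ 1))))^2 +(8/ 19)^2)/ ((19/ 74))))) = -0.00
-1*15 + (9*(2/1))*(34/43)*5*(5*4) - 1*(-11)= 61028/43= 1419.26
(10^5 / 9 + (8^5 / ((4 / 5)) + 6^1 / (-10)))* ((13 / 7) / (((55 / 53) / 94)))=21679706074 / 2475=8759477.20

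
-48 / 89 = -0.54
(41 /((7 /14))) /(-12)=-41 /6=-6.83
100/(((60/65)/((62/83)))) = 20150/249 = 80.92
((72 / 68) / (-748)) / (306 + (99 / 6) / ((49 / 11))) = -0.00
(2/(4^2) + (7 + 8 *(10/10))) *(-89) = -10769/8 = -1346.12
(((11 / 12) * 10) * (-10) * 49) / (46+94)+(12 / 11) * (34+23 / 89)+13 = 214865 / 11748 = 18.29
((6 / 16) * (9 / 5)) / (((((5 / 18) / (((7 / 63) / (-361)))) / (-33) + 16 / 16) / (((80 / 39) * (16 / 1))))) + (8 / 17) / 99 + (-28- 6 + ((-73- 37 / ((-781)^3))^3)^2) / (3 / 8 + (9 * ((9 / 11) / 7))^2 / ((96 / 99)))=99813112990.09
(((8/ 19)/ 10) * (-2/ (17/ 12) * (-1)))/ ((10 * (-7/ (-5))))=48/ 11305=0.00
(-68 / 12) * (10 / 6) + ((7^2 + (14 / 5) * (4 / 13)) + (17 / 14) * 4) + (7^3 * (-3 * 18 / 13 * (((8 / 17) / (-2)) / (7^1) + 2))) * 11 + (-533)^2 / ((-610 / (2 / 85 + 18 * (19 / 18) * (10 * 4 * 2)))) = -738677.70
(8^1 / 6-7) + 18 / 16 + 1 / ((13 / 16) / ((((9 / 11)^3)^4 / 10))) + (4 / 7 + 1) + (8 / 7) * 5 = 94422591605475229 / 34271637873793320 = 2.76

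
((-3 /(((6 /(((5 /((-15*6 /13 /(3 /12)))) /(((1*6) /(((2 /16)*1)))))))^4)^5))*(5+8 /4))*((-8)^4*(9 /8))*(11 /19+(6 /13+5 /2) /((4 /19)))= -98722015288763500407907133 /791750400813962795679781266313856380441065030758472908252216613458853306412371542016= -0.00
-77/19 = -4.05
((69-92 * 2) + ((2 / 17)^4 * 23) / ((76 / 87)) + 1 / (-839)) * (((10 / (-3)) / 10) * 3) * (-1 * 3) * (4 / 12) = -153106821558 / 1331408261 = -115.00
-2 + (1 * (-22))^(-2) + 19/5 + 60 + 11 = 176181/2420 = 72.80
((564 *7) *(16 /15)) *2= 42112 /5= 8422.40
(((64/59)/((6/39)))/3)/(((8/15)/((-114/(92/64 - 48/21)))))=34944/59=592.27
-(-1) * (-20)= -20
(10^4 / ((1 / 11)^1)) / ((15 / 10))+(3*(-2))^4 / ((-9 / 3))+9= 218731 / 3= 72910.33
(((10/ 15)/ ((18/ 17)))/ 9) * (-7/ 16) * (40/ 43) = -595/ 20898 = -0.03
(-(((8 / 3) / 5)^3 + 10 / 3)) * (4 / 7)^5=-12044288 / 56723625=-0.21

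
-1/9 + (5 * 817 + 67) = 37367/9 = 4151.89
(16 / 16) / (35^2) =1 / 1225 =0.00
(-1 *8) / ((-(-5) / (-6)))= 48 / 5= 9.60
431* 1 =431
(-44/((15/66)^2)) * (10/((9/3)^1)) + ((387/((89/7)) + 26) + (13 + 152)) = -3495068/1335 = -2618.03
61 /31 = 1.97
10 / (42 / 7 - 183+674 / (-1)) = -10 / 851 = -0.01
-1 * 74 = -74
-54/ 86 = -27/ 43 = -0.63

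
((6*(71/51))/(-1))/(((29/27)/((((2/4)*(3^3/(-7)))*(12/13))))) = 621108/44863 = 13.84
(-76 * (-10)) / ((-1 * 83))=-760 / 83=-9.16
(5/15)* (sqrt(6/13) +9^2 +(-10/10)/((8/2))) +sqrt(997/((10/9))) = sqrt(78)/39 +323/12 +3* sqrt(9970)/10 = 57.10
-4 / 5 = -0.80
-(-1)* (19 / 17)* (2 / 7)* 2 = 76 / 119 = 0.64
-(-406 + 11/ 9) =3643/ 9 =404.78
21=21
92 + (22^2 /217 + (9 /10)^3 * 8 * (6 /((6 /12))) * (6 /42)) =403884 /3875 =104.23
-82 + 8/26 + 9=-945/13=-72.69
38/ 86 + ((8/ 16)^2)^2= 347/ 688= 0.50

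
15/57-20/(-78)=385/741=0.52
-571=-571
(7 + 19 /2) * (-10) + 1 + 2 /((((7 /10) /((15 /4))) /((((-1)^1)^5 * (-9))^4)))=490927 /7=70132.43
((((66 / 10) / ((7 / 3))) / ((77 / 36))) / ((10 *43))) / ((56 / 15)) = 243 / 294980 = 0.00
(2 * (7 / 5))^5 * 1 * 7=3764768 / 3125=1204.73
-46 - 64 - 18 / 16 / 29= -25529 / 232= -110.04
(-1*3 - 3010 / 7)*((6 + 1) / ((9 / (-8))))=24248 / 9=2694.22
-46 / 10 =-23 / 5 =-4.60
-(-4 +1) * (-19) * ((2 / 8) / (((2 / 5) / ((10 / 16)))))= -1425 / 64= -22.27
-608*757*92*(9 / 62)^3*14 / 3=-604430.72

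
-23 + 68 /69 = -22.01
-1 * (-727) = 727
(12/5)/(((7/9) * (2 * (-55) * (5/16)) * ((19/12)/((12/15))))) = -41472/914375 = -0.05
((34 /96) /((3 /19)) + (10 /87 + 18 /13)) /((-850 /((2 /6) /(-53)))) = 0.00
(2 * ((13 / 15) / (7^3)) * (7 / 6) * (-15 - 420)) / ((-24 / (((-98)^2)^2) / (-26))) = -2306390996 / 9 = -256265666.22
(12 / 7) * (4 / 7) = 48 / 49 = 0.98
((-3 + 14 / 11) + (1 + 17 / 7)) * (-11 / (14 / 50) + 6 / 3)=-34191 / 539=-63.43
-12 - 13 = -25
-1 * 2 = -2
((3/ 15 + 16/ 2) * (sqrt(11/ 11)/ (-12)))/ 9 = -41/ 540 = -0.08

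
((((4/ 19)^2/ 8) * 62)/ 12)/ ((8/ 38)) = 31/ 228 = 0.14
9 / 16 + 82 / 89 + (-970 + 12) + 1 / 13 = -17705603 / 18512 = -956.44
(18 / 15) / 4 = 3 / 10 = 0.30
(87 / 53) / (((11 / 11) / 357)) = 31059 / 53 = 586.02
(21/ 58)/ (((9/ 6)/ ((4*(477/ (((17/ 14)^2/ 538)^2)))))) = 148509113082624/ 2422109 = 61313967.74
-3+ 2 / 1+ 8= 7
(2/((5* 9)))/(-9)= -2/405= -0.00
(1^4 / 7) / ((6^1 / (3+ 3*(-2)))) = -1 / 14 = -0.07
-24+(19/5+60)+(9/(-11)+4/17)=36668/935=39.22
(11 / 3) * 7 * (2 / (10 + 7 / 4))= 616 / 141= 4.37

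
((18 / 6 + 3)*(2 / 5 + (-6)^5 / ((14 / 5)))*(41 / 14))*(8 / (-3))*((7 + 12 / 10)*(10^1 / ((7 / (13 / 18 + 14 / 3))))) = 126774860816 / 15435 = 8213466.85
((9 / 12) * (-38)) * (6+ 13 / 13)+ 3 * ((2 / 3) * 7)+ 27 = -317 / 2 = -158.50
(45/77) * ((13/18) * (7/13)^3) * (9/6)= 735/7436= 0.10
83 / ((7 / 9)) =747 / 7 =106.71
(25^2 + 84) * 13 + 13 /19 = 175136 /19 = 9217.68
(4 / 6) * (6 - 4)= 4 / 3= 1.33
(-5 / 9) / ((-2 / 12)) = 3.33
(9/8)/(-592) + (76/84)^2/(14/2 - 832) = -4984121/1723075200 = -0.00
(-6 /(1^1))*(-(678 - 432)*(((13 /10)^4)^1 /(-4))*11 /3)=-38643033 /10000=-3864.30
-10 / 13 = -0.77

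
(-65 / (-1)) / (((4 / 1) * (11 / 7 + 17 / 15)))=6825 / 1136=6.01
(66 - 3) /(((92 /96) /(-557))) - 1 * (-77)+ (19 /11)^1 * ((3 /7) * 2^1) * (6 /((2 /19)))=-64562347 /1771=-36455.31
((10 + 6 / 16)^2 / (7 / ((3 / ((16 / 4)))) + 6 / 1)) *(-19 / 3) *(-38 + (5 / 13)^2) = 837309727 / 497536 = 1682.91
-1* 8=-8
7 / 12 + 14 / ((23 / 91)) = 15449 / 276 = 55.97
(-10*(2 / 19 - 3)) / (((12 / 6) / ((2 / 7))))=550 / 133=4.14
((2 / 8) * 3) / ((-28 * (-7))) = 3 / 784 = 0.00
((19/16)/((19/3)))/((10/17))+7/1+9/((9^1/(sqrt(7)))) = sqrt(7)+1171/160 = 9.96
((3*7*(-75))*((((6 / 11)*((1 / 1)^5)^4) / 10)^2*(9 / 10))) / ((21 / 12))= -1458 / 605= -2.41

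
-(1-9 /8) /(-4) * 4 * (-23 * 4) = 23 /2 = 11.50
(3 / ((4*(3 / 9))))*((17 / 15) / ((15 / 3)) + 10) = 2301 / 100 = 23.01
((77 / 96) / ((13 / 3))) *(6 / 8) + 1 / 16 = 335 / 1664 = 0.20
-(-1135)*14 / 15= 3178 / 3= 1059.33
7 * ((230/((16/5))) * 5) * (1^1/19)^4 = 20125/1042568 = 0.02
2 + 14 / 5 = 24 / 5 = 4.80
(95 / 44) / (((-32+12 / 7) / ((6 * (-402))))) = 400995 / 2332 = 171.95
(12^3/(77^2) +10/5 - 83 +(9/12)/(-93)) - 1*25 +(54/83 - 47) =-9279260951/61021268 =-152.07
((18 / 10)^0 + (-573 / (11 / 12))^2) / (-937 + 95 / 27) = -1276546419 / 3049684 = -418.58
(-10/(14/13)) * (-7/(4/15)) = 975/4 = 243.75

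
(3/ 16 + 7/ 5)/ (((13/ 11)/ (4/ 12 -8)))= -32131/ 3120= -10.30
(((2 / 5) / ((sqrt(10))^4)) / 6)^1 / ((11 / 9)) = 0.00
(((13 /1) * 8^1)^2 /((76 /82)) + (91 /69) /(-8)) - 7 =122318711 /10488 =11662.73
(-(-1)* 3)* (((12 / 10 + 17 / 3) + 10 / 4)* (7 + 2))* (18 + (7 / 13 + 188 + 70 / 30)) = 3433539 / 65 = 52823.68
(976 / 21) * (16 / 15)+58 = 33886 / 315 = 107.57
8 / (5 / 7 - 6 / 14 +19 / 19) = 56 / 9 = 6.22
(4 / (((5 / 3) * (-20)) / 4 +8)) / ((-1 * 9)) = 4 / 3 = 1.33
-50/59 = -0.85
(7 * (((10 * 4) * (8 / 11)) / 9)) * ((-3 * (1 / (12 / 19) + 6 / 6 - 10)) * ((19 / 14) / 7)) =97.60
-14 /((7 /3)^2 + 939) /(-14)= 9 /8500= 0.00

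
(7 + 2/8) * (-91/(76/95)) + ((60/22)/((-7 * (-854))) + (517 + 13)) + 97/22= -290.28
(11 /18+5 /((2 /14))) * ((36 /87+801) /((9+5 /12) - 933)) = -9931654 /321407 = -30.90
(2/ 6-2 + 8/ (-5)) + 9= 86/ 15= 5.73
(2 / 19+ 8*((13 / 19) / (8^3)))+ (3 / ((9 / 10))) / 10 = 1639 / 3648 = 0.45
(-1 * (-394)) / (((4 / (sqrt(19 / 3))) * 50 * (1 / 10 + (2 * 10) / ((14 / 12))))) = 1379 * sqrt(57) / 36210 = 0.29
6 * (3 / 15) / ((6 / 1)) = 1 / 5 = 0.20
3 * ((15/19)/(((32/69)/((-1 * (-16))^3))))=397440/19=20917.89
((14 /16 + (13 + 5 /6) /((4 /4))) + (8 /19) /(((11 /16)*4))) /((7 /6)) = 74545 /5852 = 12.74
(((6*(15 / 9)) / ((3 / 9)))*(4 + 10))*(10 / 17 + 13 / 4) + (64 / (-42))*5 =572785 / 357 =1604.44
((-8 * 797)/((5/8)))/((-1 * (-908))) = -12752/1135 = -11.24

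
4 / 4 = 1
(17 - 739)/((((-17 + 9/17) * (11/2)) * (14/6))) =18411/5390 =3.42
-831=-831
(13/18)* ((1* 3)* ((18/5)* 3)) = 117/5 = 23.40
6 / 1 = 6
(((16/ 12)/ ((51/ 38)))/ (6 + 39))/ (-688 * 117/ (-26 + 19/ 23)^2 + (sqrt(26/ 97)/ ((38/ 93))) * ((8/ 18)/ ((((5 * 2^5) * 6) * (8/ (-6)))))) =-2955569664438928670720/ 17004912499789908534515367 + 7950017648225792 * sqrt(2522)/ 663191587491806432846099313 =-0.00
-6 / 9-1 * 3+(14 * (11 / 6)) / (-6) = -143 / 18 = -7.94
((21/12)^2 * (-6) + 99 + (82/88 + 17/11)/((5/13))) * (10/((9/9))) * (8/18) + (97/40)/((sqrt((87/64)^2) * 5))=387.32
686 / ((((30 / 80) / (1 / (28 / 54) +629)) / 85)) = 294315560 / 3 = 98105186.67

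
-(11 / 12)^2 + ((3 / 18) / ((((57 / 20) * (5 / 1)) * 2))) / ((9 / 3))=-6881 / 8208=-0.84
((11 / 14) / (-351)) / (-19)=11 / 93366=0.00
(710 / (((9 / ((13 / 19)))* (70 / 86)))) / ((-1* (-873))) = 79378 / 1044981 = 0.08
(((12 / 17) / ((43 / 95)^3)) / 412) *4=10288500 / 139216757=0.07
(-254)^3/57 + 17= -16386095/57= -287475.35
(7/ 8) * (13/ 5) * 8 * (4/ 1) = 364/ 5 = 72.80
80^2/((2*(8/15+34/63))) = 2982.25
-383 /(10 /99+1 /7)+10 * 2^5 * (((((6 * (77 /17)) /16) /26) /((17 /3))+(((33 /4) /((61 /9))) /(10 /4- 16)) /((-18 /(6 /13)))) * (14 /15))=-42000805231 /26813709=-1566.39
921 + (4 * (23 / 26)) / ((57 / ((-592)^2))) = 16803805 / 741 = 22677.20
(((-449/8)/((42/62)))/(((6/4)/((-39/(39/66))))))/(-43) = -153109/1806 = -84.78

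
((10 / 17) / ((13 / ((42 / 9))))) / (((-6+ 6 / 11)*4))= -77 / 7956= -0.01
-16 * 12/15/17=-0.75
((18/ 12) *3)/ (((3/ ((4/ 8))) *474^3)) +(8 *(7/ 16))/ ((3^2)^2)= 55220377/ 1277957088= 0.04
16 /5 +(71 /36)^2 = 45941 /6480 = 7.09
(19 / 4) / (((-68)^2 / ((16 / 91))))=19 / 105196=0.00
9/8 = 1.12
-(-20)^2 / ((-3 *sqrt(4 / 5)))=200 *sqrt(5) / 3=149.07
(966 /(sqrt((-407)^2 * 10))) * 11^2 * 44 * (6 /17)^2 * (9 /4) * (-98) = -1855682136 * sqrt(10) /53465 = -109757.45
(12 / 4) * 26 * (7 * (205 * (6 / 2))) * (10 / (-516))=-279825 / 43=-6507.56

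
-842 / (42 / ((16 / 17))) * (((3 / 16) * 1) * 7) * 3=-1263 / 17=-74.29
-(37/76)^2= -1369/5776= -0.24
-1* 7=-7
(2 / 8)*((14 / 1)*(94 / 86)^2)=15463 / 3698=4.18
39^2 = 1521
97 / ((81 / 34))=3298 / 81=40.72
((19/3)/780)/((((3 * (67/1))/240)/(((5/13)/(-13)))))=-380/1324791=-0.00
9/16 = 0.56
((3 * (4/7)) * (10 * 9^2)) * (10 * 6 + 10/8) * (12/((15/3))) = 204120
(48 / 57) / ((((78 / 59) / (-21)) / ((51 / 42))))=-4012 / 247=-16.24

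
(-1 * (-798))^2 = 636804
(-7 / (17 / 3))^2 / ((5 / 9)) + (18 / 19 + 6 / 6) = 128876 / 27455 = 4.69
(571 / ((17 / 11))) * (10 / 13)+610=197620 / 221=894.21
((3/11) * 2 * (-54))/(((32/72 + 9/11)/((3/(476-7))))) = -8748/58625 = -0.15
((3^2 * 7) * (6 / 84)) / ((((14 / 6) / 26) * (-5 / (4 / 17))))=-1404 / 595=-2.36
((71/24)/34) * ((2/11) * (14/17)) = 497/38148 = 0.01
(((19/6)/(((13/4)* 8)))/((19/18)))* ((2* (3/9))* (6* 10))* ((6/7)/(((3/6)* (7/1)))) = 720/637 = 1.13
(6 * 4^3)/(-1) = -384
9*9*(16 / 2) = 648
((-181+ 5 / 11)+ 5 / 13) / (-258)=25763 / 36894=0.70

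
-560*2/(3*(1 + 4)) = -224/3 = -74.67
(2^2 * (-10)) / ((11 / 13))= -520 / 11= -47.27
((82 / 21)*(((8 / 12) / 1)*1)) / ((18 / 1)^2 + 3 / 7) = 164 / 20439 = 0.01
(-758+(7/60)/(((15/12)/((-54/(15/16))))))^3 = -444851957.29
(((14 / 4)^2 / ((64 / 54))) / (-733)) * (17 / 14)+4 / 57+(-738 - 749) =-15904289381 / 10695936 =-1486.95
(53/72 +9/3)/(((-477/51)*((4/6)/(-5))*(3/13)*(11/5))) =1486225/251856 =5.90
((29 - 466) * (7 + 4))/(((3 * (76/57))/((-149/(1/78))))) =27933477/2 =13966738.50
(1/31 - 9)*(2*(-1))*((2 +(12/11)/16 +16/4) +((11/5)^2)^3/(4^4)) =39821716769/341000000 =116.78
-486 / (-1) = 486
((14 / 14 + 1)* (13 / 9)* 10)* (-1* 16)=-4160 / 9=-462.22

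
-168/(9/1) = -56/3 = -18.67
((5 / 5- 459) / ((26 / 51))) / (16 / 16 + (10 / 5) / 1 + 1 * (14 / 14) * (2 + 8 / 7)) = -81753 / 559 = -146.25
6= 6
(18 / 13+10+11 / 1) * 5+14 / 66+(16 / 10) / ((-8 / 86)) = 203636 / 2145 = 94.94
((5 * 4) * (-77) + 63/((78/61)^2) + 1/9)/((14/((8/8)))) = -9134261/85176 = -107.24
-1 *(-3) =3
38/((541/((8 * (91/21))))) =3952/1623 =2.43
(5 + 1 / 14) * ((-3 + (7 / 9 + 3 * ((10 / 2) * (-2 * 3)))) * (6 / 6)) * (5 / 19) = -147325 / 1197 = -123.08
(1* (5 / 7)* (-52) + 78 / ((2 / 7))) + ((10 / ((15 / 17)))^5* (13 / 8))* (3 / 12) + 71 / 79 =10239166991 / 134379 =76196.18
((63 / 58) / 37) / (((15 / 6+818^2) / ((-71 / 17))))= -639 / 3487296139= -0.00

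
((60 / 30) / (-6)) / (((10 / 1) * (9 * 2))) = -0.00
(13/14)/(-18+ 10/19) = -247/4648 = -0.05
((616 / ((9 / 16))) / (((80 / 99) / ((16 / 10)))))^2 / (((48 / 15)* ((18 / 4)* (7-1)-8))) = 183656704 / 2375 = 77329.14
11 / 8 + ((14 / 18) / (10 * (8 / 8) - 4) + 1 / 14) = 2383 / 1512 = 1.58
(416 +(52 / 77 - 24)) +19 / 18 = 545711 / 1386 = 393.73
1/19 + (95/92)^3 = 17068813/14795072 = 1.15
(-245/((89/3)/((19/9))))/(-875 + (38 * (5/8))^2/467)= 0.02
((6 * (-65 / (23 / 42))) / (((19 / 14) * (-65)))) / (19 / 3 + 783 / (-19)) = -378 / 1633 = -0.23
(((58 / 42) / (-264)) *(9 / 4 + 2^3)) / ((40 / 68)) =-0.09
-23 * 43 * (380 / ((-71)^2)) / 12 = -93955 / 15123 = -6.21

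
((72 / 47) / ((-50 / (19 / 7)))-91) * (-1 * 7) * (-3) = -2247477 / 1175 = -1912.75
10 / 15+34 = 104 / 3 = 34.67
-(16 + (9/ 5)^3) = -2729/ 125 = -21.83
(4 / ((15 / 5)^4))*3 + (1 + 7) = 220 / 27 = 8.15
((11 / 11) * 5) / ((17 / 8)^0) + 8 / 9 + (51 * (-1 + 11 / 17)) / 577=30419 / 5193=5.86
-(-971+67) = 904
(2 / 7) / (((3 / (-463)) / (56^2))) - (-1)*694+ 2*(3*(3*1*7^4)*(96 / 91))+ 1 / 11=-39466267 / 429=-91995.96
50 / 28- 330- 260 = -8235 / 14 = -588.21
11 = 11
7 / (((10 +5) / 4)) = 28 / 15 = 1.87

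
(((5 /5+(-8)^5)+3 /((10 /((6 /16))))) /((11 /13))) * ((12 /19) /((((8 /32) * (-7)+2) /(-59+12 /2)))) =5418332517 /1045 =5185007.19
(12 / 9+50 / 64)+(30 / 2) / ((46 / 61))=48589 / 2208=22.01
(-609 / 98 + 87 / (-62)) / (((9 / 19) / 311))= -3255859 / 651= -5001.32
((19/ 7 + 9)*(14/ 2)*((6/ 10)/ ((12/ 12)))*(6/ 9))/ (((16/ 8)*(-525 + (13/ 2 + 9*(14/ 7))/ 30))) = -984/ 31451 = -0.03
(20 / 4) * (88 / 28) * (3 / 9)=110 / 21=5.24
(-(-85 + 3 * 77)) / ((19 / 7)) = -1022 / 19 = -53.79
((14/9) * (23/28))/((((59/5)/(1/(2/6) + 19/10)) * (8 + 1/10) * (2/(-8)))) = -11270/43011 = -0.26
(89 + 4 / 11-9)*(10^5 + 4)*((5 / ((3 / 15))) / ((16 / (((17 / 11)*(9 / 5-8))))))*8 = -116471658680 / 121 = -962575691.57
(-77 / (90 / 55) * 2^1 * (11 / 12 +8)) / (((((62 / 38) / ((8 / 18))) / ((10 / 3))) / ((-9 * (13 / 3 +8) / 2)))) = 318560935 / 7533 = 42288.72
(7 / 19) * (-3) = -21 / 19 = -1.11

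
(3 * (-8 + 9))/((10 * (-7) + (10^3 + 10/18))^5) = 177147/41202548431396484375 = 0.00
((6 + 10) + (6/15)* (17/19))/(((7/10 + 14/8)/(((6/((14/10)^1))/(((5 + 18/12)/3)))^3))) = 5178816000/100224943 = 51.67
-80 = -80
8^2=64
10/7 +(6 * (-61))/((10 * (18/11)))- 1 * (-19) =-407/210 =-1.94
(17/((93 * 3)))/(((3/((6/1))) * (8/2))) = 17/558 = 0.03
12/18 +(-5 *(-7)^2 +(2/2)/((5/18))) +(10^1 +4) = -3401/15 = -226.73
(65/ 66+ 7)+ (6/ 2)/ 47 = 24967/ 3102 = 8.05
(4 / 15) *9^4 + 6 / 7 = 61266 / 35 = 1750.46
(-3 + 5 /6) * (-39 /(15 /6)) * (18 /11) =3042 /55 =55.31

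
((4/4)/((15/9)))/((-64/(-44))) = 33/80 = 0.41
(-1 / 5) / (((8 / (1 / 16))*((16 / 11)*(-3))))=11 / 30720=0.00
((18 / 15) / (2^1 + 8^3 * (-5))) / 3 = -1 / 6395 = -0.00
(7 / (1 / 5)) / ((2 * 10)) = 7 / 4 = 1.75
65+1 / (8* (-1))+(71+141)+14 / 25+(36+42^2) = 2077.44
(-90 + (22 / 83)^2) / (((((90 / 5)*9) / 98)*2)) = -15178387 / 558009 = -27.20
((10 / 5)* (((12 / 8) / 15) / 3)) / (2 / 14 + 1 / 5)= 7 / 36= 0.19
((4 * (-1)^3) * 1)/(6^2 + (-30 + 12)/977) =-1954/17577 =-0.11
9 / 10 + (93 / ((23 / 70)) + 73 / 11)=735167 / 2530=290.58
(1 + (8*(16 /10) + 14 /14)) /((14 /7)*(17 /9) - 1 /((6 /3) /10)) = -666 /55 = -12.11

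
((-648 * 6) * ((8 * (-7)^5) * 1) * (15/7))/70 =16003008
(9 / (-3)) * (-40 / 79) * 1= 1.52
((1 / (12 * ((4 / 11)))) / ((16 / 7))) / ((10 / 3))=77 / 2560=0.03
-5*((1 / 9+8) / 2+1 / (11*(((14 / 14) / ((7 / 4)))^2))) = -34325 / 1584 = -21.67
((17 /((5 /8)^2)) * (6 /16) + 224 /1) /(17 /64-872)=-384512 /1394775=-0.28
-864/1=-864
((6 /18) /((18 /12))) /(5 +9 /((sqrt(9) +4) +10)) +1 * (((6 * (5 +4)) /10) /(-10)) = -10571 /21150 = -0.50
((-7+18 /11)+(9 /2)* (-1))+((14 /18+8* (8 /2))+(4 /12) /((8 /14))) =23.50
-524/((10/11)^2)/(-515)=15851/12875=1.23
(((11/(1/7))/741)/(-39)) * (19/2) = -77/3042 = -0.03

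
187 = 187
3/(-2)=-3/2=-1.50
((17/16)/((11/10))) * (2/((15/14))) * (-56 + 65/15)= -18445/198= -93.16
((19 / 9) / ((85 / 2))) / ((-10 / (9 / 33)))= -19 / 14025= -0.00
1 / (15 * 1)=1 / 15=0.07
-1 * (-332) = 332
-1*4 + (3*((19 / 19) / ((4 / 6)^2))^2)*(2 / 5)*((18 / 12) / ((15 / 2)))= -2.78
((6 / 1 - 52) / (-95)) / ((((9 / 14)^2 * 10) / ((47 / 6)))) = 0.92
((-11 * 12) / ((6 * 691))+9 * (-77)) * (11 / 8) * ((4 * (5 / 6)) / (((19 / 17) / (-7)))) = 3134302325 / 157548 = 19894.27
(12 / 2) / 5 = 6 / 5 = 1.20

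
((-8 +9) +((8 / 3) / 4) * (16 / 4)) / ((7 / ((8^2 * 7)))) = 234.67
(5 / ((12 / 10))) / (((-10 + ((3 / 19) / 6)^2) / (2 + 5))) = -126350 / 43317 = -2.92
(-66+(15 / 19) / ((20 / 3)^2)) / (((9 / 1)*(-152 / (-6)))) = -33431 / 115520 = -0.29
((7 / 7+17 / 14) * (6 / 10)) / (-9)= -31 / 210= -0.15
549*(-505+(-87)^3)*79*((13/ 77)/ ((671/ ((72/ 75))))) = -20884151808/ 3025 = -6903851.84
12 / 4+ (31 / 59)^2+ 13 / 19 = 261929 / 66139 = 3.96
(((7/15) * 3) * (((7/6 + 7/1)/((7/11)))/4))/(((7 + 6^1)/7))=3773/1560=2.42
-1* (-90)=90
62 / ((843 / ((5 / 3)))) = 310 / 2529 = 0.12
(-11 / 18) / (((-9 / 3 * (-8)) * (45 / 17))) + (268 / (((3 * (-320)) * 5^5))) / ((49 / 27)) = -3597613 / 372093750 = -0.01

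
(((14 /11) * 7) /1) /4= 49 /22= 2.23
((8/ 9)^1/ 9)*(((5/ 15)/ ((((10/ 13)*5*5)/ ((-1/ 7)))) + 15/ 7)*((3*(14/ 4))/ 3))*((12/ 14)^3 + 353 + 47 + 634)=7975528172/ 10418625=765.51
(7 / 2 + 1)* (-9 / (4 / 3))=-243 / 8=-30.38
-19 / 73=-0.26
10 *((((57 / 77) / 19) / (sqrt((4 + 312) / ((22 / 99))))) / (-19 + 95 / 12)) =-60 *sqrt(158) / 809039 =-0.00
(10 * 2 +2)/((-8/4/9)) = -99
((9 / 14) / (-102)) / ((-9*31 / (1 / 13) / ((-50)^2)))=0.00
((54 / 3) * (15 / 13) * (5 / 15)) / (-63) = -10 / 91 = -0.11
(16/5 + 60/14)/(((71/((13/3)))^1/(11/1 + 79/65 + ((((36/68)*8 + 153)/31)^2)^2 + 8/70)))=308.01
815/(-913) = -815/913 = -0.89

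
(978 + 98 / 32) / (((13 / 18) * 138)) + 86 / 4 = 149947 / 4784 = 31.34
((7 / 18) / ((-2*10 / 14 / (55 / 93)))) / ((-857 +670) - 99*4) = 49 / 177444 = 0.00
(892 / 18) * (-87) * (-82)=1060588 / 3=353529.33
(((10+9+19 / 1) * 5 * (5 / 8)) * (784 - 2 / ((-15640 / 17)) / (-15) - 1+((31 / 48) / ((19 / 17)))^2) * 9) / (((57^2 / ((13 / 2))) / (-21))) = -34091472620933 / 969259008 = -35172.72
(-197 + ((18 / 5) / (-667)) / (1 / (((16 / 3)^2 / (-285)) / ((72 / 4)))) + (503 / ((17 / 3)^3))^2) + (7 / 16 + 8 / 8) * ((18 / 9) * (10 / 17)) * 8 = -36305110415436386 / 206479403057475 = -175.83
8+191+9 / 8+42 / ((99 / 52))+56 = 73441 / 264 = 278.19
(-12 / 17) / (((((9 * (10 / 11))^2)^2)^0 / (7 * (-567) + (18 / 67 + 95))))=3114480 / 1139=2734.40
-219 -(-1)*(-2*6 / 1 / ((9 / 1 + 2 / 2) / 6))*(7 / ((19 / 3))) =-226.96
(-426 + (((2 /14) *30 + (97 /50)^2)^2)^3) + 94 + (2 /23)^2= 4127687852256094862269484152534161 /15194414306640625000000000000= 271658.24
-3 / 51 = -0.06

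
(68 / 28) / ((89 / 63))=153 / 89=1.72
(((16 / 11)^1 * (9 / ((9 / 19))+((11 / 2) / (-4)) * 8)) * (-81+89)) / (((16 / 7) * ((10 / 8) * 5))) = 1792 / 275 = 6.52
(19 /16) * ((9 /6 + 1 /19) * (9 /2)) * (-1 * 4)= -531 /16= -33.19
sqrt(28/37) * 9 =18 * sqrt(259)/37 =7.83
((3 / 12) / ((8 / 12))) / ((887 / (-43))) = -129 / 7096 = -0.02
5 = 5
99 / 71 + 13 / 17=2606 / 1207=2.16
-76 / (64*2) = -19 / 32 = -0.59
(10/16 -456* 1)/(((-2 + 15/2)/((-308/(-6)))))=-25501/6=-4250.17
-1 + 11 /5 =6 /5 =1.20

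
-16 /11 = -1.45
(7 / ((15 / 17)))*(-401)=-47719 / 15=-3181.27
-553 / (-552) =553 / 552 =1.00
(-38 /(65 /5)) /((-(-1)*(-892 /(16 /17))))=152 /49283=0.00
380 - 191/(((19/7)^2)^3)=17854963821/47045881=379.52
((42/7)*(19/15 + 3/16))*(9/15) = 1047/200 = 5.24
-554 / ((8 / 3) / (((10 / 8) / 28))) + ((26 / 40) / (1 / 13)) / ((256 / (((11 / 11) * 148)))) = -39329 / 8960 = -4.39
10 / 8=5 / 4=1.25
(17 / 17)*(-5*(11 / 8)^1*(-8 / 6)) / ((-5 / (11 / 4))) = -121 / 24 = -5.04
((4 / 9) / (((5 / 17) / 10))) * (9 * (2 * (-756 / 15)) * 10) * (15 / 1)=-2056320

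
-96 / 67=-1.43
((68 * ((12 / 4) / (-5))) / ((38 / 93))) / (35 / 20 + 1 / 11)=-46376 / 855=-54.24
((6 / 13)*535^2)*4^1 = 6869400 / 13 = 528415.38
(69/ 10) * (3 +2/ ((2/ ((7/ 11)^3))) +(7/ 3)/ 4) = 1411027/ 53240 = 26.50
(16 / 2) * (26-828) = -6416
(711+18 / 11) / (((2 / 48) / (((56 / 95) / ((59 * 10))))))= 5267808 / 308275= 17.09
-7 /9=-0.78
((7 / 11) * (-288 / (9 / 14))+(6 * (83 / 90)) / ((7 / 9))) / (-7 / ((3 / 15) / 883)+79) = 107021 / 11868010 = 0.01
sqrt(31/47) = sqrt(1457)/47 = 0.81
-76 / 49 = -1.55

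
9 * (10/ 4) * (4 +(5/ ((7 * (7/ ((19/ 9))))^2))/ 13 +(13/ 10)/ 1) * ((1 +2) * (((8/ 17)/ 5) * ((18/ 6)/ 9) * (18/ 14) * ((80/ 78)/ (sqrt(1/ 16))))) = 8576989376/ 144859533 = 59.21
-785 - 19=-804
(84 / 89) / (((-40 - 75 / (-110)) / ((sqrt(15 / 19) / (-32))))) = 231*sqrt(285) / 5850860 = 0.00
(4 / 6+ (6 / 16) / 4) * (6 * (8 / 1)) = 73 / 2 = 36.50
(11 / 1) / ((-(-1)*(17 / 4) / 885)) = 38940 / 17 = 2290.59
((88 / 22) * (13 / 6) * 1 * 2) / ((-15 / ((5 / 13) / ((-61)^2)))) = -4 / 33489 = -0.00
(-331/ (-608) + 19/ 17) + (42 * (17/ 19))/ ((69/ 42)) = 5832941/ 237728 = 24.54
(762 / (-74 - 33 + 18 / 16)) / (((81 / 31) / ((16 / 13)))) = -1007872 / 297297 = -3.39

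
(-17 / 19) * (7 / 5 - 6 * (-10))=-5219 / 95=-54.94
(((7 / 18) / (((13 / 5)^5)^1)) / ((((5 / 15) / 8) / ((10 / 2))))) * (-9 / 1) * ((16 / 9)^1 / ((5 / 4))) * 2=-11200000 / 1113879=-10.05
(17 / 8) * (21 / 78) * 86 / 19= 5117 / 1976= 2.59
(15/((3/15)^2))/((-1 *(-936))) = 125/312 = 0.40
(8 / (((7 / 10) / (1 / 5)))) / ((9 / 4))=64 / 63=1.02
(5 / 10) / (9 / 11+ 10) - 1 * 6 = -1417 / 238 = -5.95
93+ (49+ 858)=1000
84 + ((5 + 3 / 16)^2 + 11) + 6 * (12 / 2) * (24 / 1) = 252393 / 256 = 985.91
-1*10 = -10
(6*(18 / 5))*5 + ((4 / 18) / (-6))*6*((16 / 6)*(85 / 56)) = 20242 / 189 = 107.10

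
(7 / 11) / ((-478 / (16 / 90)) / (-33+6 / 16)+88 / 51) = 10353 / 1368862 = 0.01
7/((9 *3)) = 7/27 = 0.26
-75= -75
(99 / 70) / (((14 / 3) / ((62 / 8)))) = 9207 / 3920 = 2.35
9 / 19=0.47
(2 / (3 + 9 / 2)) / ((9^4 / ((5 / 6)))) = 2 / 59049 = 0.00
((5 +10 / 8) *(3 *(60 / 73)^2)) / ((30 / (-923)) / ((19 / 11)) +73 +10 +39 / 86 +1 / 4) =67868190000 / 448388151047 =0.15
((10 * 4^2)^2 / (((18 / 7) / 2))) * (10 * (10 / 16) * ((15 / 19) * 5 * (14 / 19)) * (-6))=-784000000 / 361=-2171745.15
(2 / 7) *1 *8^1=16 / 7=2.29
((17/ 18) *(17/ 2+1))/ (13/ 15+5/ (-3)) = -1615/ 144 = -11.22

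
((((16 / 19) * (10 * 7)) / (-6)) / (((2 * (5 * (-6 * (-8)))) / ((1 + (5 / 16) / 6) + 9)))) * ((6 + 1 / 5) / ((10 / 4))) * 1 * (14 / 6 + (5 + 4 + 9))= -2554741 / 246240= -10.38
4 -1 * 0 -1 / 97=387 / 97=3.99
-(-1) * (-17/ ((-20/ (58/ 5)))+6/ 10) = 523/ 50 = 10.46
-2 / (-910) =1 / 455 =0.00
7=7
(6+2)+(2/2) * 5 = 13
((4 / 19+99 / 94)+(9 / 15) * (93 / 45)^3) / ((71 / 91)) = 8.41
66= 66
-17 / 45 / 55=-17 / 2475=-0.01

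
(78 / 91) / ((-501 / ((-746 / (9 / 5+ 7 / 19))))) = 70870 / 120407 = 0.59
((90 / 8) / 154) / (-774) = -5 / 52976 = -0.00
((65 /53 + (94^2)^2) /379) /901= 4137969553 /18098387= 228.64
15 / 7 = 2.14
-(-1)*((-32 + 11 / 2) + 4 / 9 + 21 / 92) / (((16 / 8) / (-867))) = 6180265 / 552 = 11196.13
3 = 3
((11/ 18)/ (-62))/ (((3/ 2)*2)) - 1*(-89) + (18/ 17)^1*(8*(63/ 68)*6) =131670313/ 967572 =136.08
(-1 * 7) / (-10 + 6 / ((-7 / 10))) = 49 / 130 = 0.38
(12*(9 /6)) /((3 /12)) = 72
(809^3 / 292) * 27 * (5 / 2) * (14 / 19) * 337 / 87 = 56206432318995 / 160892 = 349342616.90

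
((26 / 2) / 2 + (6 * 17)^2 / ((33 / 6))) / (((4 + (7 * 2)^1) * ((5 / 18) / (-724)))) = -15116758 / 55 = -274850.15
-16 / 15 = -1.07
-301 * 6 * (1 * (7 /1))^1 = -12642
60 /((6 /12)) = 120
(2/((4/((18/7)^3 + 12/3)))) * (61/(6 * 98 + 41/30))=6591660/6064583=1.09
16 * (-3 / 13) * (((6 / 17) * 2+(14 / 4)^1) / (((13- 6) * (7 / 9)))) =-2376 / 833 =-2.85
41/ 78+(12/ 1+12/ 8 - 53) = -1520/ 39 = -38.97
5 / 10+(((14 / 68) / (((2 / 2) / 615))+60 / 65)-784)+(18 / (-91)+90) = -875845 / 1547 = -566.16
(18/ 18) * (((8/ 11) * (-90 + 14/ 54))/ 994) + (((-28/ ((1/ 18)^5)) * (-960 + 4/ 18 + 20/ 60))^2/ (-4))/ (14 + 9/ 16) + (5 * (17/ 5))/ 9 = -1521435718935797840168103475/ 34392897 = -44236916678923495167.28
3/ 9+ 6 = 19/ 3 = 6.33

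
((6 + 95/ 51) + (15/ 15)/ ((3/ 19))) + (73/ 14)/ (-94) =949061/ 67116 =14.14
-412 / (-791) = 412 / 791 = 0.52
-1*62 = -62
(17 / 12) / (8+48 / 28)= 7 / 48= 0.15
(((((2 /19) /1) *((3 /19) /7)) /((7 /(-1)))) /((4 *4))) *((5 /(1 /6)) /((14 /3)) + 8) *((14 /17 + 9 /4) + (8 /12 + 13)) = -344915 /67359712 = -0.01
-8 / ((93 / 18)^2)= -288 / 961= -0.30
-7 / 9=-0.78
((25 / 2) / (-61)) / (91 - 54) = -25 / 4514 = -0.01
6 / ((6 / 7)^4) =2401 / 216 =11.12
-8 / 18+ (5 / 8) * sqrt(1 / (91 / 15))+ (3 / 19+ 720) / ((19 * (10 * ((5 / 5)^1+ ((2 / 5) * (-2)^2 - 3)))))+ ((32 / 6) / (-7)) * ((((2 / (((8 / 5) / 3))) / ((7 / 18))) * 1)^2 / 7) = -625346923 / 31203396+ 5 * sqrt(1365) / 728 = -19.79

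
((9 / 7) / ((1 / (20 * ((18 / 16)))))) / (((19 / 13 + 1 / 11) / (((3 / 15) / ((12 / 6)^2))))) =3861 / 4144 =0.93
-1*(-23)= 23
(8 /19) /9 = 0.05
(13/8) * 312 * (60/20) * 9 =13689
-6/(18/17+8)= -51/77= -0.66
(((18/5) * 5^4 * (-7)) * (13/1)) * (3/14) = -43875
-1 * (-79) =79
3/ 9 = 1/ 3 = 0.33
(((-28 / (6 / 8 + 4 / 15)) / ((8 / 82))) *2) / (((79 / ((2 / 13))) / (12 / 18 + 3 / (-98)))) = -306680 / 438529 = -0.70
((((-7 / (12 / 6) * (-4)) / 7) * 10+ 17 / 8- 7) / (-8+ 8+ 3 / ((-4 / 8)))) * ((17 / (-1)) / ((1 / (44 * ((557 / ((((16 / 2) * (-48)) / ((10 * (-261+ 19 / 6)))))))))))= 97486053665 / 13824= 7051942.54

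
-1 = -1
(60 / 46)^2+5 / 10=2329 / 1058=2.20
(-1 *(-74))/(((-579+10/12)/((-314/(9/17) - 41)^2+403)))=-4825168816/93663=-51516.27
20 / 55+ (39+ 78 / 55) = 40.78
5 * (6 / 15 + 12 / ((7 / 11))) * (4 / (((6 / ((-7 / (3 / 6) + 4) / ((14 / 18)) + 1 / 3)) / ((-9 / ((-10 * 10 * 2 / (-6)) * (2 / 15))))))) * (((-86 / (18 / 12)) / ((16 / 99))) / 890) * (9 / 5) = -10187158509 / 8722000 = -1167.98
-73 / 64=-1.14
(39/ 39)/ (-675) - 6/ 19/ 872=-10309/ 5591700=-0.00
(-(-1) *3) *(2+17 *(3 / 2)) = 165 / 2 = 82.50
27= 27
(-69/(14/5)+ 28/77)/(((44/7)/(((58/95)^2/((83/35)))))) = -22011493/36255230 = -0.61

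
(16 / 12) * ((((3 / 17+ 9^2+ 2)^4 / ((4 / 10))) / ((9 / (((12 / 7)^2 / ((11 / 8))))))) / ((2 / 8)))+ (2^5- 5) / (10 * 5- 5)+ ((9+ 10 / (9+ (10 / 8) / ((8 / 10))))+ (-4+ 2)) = 352962244312163446 / 2328983085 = 151552085.79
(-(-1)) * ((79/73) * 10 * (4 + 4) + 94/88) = 281511/3212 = 87.64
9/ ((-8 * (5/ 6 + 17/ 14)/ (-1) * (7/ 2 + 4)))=63/ 860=0.07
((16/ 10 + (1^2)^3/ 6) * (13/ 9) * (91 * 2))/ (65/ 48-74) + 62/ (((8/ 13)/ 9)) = 565117969/ 627660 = 900.36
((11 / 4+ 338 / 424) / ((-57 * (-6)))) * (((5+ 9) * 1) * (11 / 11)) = 1316 / 9063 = 0.15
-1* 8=-8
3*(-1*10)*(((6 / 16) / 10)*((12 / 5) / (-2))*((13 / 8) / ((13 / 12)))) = 81 / 40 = 2.02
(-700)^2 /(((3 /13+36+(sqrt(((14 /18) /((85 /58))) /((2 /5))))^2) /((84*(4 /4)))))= 40933620000 /37351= 1095917.65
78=78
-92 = -92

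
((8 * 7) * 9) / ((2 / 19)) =4788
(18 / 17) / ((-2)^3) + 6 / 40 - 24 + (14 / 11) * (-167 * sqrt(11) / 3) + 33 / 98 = -2338 * sqrt(11) / 33 - 98484 / 4165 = -258.62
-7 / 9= -0.78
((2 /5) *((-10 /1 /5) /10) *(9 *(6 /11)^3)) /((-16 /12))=2916 /33275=0.09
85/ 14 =6.07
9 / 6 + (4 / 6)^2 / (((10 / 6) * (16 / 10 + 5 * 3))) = 755 / 498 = 1.52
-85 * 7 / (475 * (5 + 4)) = -119 / 855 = -0.14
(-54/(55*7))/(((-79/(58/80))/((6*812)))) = 136242/21725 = 6.27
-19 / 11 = -1.73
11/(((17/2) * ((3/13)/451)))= 128986/51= 2529.14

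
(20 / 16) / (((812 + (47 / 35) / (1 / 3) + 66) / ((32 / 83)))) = 1400 / 2562293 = 0.00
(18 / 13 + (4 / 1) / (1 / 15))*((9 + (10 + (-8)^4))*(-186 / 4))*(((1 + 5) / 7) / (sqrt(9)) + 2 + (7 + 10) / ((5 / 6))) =-3464002062 / 13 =-266461697.08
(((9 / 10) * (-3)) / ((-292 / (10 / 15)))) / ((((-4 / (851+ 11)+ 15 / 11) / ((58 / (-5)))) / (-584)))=4949604 / 161075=30.73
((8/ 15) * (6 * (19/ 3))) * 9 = 182.40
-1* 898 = -898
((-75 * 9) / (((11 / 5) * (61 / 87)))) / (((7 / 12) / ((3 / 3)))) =-3523500 / 4697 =-750.16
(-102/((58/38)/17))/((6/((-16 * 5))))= 439280/29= 15147.59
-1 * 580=-580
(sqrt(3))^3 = 3 * sqrt(3) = 5.20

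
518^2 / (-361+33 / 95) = -344470 / 463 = -744.00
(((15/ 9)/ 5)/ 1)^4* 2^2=4/ 81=0.05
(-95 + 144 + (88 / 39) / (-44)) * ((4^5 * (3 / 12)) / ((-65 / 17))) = -8307968 / 2535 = -3277.30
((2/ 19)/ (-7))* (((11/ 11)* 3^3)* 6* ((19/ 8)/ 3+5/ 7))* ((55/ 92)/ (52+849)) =-16335/ 6710648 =-0.00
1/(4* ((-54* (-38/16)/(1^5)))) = 1/513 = 0.00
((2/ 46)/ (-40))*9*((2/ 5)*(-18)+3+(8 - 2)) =-81/ 4600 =-0.02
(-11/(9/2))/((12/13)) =-2.65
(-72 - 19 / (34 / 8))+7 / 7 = -1283 / 17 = -75.47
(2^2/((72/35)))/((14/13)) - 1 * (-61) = 62.81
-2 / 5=-0.40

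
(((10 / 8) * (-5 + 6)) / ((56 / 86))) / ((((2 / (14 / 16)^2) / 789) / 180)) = 53435025 / 512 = 104365.28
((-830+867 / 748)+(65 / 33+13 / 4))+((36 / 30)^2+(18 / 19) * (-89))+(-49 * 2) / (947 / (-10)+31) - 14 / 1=-918.96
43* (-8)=-344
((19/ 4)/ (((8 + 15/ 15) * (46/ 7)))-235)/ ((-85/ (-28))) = -2723189/ 35190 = -77.39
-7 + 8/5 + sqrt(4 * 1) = -17/5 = -3.40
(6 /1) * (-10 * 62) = -3720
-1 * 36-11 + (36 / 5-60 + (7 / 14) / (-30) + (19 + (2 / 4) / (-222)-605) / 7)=-237673 / 1295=-183.53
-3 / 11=-0.27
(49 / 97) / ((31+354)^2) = 1 / 293425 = 0.00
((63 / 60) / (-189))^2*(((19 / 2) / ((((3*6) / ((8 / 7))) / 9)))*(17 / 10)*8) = 323 / 141750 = 0.00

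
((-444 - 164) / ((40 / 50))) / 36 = -190 / 9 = -21.11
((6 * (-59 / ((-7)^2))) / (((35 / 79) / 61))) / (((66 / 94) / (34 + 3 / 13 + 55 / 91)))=-16944394316 / 343343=-49351.22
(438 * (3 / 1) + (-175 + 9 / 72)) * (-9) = -82017 / 8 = -10252.12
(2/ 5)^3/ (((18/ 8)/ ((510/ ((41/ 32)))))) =34816/ 3075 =11.32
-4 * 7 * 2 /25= -56 /25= -2.24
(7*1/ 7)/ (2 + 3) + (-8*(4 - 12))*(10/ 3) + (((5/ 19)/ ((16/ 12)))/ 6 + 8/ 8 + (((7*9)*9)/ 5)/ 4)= 553849/ 2280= 242.92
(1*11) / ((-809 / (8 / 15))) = -88 / 12135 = -0.01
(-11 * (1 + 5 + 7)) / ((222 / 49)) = -7007 / 222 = -31.56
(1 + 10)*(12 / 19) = 132 / 19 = 6.95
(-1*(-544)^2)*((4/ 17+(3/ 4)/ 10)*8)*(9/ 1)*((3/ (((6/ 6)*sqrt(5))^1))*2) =-198346752*sqrt(5)/ 25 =-17740672.82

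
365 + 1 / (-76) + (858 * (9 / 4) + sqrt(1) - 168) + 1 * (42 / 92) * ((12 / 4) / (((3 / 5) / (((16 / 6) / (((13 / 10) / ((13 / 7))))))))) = 3735795 / 1748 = 2137.18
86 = 86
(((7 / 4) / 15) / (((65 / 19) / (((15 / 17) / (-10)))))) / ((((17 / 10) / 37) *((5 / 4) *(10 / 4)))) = -9842 / 469625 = -0.02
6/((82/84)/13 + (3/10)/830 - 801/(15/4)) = -13595400/483825271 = -0.03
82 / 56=41 / 28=1.46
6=6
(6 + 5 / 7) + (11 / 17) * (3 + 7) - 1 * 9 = 498 / 119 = 4.18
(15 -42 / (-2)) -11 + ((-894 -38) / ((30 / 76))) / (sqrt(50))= 25 -17708* sqrt(2) / 75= -308.91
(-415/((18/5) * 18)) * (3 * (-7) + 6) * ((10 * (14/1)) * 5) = 1815625/27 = 67245.37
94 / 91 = 1.03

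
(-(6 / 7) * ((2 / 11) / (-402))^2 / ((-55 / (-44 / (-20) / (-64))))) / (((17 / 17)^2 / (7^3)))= -0.00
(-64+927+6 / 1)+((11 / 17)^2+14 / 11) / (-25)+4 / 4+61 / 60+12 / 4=833485171 / 953700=873.95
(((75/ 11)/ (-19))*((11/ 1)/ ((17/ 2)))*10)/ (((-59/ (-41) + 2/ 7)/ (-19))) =28700/ 561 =51.16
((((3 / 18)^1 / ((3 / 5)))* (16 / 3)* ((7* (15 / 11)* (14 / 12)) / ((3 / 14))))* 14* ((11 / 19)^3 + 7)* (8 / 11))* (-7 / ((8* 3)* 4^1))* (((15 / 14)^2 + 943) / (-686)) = 3458808800 / 6111369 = 565.96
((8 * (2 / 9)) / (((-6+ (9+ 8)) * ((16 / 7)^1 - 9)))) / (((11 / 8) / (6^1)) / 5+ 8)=-8960 / 2994981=-0.00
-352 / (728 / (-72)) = 34.81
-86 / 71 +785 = 55649 / 71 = 783.79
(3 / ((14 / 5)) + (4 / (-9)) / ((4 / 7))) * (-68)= -1258 / 63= -19.97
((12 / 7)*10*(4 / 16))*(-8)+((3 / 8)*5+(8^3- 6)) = 26521 / 56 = 473.59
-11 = -11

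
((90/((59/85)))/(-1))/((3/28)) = -71400/59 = -1210.17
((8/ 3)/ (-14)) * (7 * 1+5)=-16/ 7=-2.29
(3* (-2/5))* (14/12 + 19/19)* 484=-6292/5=-1258.40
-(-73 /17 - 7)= 192 /17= 11.29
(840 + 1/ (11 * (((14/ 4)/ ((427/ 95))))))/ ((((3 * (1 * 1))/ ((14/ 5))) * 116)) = 3072727/ 454575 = 6.76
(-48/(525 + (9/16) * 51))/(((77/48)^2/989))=-583335936/17508337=-33.32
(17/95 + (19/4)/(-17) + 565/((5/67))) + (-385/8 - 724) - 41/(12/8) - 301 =250794301/38760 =6470.44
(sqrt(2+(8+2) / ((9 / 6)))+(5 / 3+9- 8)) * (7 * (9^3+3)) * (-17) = -29036 * sqrt(78)- 232288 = -488727.01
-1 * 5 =-5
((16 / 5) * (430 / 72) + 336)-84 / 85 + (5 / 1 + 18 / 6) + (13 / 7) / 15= 1939831 / 5355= 362.25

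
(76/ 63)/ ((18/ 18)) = 1.21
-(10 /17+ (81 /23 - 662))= 257235 /391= 657.89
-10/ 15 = -0.67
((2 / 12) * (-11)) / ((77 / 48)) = -8 / 7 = -1.14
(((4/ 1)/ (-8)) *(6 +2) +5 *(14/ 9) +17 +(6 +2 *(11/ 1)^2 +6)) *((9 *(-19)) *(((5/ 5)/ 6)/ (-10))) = 46987/ 60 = 783.12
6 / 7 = 0.86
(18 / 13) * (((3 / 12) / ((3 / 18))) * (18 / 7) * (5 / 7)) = 2430 / 637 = 3.81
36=36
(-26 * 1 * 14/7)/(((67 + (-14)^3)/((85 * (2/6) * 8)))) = 35360/8031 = 4.40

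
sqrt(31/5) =sqrt(155)/5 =2.49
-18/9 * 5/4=-5/2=-2.50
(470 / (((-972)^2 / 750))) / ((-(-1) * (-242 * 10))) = -5875 / 38106288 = -0.00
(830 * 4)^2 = 11022400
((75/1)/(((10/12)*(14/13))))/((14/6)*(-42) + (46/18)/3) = -15795/18361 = -0.86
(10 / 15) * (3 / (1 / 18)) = 36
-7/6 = -1.17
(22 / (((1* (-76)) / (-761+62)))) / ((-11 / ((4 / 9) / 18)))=-233 / 513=-0.45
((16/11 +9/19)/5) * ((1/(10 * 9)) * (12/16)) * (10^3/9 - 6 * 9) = 0.18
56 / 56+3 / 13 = 16 / 13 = 1.23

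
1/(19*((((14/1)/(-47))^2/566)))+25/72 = 22528567/67032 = 336.09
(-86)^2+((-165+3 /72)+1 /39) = 752031 /104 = 7231.07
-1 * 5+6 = 1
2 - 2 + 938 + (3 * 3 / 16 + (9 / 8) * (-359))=8555 / 16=534.69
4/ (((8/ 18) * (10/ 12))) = 54/ 5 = 10.80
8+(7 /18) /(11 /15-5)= 3037 /384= 7.91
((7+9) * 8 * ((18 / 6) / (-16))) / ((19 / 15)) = -360 / 19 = -18.95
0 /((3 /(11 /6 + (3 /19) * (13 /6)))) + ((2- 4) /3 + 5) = 13 /3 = 4.33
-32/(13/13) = -32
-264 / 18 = -44 / 3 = -14.67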